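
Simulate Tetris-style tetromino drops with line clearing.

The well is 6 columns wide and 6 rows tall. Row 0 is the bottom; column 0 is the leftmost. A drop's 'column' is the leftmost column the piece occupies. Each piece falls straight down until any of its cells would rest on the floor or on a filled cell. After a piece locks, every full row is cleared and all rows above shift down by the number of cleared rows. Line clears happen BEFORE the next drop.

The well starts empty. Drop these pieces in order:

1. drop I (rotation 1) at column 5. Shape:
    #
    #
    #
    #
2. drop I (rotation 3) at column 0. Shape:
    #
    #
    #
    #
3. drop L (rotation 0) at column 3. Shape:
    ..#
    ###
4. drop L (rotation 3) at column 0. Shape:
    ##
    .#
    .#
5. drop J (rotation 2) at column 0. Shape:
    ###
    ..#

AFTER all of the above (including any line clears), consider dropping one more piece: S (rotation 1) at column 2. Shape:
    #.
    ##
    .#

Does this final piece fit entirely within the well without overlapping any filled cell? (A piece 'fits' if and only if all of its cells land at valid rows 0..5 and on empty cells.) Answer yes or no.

Drop 1: I rot1 at col 5 lands with bottom-row=0; cleared 0 line(s) (total 0); column heights now [0 0 0 0 0 4], max=4
Drop 2: I rot3 at col 0 lands with bottom-row=0; cleared 0 line(s) (total 0); column heights now [4 0 0 0 0 4], max=4
Drop 3: L rot0 at col 3 lands with bottom-row=4; cleared 0 line(s) (total 0); column heights now [4 0 0 5 5 6], max=6
Drop 4: L rot3 at col 0 lands with bottom-row=2; cleared 0 line(s) (total 0); column heights now [5 5 0 5 5 6], max=6
Drop 5: J rot2 at col 0 lands with bottom-row=4; cleared 1 line(s) (total 1); column heights now [5 5 5 0 0 5], max=5
Test piece S rot1 at col 2 (width 2): heights before test = [5 5 5 0 0 5]; fits = False

Answer: no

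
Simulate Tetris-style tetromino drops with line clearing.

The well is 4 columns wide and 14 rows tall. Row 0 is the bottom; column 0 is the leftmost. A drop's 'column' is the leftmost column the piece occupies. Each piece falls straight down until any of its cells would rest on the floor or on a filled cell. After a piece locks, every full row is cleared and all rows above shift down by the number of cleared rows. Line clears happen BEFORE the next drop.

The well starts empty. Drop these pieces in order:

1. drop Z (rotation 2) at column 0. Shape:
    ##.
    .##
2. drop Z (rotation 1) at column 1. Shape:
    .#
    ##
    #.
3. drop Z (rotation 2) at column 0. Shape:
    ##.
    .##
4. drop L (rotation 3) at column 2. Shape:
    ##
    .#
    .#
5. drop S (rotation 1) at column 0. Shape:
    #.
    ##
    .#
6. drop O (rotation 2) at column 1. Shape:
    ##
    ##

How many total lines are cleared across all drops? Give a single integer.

Answer: 1

Derivation:
Drop 1: Z rot2 at col 0 lands with bottom-row=0; cleared 0 line(s) (total 0); column heights now [2 2 1 0], max=2
Drop 2: Z rot1 at col 1 lands with bottom-row=2; cleared 0 line(s) (total 0); column heights now [2 4 5 0], max=5
Drop 3: Z rot2 at col 0 lands with bottom-row=5; cleared 0 line(s) (total 0); column heights now [7 7 6 0], max=7
Drop 4: L rot3 at col 2 lands with bottom-row=4; cleared 1 line(s) (total 1); column heights now [2 6 6 6], max=6
Drop 5: S rot1 at col 0 lands with bottom-row=6; cleared 0 line(s) (total 1); column heights now [9 8 6 6], max=9
Drop 6: O rot2 at col 1 lands with bottom-row=8; cleared 0 line(s) (total 1); column heights now [9 10 10 6], max=10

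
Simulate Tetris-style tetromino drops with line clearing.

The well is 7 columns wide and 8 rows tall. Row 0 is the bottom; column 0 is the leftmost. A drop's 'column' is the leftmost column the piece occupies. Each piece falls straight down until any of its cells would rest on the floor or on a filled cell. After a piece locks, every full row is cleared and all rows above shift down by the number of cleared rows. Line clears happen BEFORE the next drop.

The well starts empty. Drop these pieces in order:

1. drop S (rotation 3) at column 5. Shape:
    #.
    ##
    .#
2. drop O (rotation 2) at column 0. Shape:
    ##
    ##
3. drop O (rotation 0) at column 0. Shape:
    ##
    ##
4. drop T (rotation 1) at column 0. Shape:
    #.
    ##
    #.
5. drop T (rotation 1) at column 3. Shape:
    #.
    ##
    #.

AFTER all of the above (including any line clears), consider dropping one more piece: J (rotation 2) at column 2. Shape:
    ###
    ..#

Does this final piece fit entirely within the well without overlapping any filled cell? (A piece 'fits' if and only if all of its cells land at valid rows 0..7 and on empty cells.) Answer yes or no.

Drop 1: S rot3 at col 5 lands with bottom-row=0; cleared 0 line(s) (total 0); column heights now [0 0 0 0 0 3 2], max=3
Drop 2: O rot2 at col 0 lands with bottom-row=0; cleared 0 line(s) (total 0); column heights now [2 2 0 0 0 3 2], max=3
Drop 3: O rot0 at col 0 lands with bottom-row=2; cleared 0 line(s) (total 0); column heights now [4 4 0 0 0 3 2], max=4
Drop 4: T rot1 at col 0 lands with bottom-row=4; cleared 0 line(s) (total 0); column heights now [7 6 0 0 0 3 2], max=7
Drop 5: T rot1 at col 3 lands with bottom-row=0; cleared 0 line(s) (total 0); column heights now [7 6 0 3 2 3 2], max=7
Test piece J rot2 at col 2 (width 3): heights before test = [7 6 0 3 2 3 2]; fits = True

Answer: yes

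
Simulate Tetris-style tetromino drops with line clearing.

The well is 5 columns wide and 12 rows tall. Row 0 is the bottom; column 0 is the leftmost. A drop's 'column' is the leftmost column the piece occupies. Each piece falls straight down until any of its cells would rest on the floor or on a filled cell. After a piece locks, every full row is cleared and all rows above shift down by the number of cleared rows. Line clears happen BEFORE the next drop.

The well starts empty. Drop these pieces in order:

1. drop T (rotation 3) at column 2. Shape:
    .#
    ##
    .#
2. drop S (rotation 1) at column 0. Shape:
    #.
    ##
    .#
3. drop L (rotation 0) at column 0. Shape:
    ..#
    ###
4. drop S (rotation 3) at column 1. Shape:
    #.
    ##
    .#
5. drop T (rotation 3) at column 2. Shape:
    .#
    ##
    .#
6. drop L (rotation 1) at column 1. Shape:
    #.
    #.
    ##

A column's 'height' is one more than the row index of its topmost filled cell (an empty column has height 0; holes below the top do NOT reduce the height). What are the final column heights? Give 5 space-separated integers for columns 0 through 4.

Answer: 4 11 9 9 0

Derivation:
Drop 1: T rot3 at col 2 lands with bottom-row=0; cleared 0 line(s) (total 0); column heights now [0 0 2 3 0], max=3
Drop 2: S rot1 at col 0 lands with bottom-row=0; cleared 0 line(s) (total 0); column heights now [3 2 2 3 0], max=3
Drop 3: L rot0 at col 0 lands with bottom-row=3; cleared 0 line(s) (total 0); column heights now [4 4 5 3 0], max=5
Drop 4: S rot3 at col 1 lands with bottom-row=5; cleared 0 line(s) (total 0); column heights now [4 8 7 3 0], max=8
Drop 5: T rot3 at col 2 lands with bottom-row=6; cleared 0 line(s) (total 0); column heights now [4 8 8 9 0], max=9
Drop 6: L rot1 at col 1 lands with bottom-row=8; cleared 0 line(s) (total 0); column heights now [4 11 9 9 0], max=11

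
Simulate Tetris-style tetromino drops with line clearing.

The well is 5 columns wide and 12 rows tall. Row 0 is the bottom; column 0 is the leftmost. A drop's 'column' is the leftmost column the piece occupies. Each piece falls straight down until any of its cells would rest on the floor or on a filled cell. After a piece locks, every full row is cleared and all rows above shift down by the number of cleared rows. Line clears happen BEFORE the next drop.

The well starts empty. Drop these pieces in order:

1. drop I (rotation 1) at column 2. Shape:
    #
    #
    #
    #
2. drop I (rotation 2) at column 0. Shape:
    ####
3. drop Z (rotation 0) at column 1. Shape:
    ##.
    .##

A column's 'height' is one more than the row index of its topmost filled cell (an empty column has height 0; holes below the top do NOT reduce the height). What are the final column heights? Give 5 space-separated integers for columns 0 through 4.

Answer: 5 7 7 6 0

Derivation:
Drop 1: I rot1 at col 2 lands with bottom-row=0; cleared 0 line(s) (total 0); column heights now [0 0 4 0 0], max=4
Drop 2: I rot2 at col 0 lands with bottom-row=4; cleared 0 line(s) (total 0); column heights now [5 5 5 5 0], max=5
Drop 3: Z rot0 at col 1 lands with bottom-row=5; cleared 0 line(s) (total 0); column heights now [5 7 7 6 0], max=7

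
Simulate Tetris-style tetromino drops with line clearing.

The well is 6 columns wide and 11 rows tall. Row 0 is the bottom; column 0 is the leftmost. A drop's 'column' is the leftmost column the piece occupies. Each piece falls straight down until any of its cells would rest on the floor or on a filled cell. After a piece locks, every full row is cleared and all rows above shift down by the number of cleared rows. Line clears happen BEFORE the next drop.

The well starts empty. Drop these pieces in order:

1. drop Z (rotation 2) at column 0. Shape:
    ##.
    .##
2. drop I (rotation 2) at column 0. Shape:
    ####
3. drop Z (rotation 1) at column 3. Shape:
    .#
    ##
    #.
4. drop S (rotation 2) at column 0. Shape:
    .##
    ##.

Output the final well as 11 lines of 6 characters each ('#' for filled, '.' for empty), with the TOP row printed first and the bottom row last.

Drop 1: Z rot2 at col 0 lands with bottom-row=0; cleared 0 line(s) (total 0); column heights now [2 2 1 0 0 0], max=2
Drop 2: I rot2 at col 0 lands with bottom-row=2; cleared 0 line(s) (total 0); column heights now [3 3 3 3 0 0], max=3
Drop 3: Z rot1 at col 3 lands with bottom-row=3; cleared 0 line(s) (total 0); column heights now [3 3 3 5 6 0], max=6
Drop 4: S rot2 at col 0 lands with bottom-row=3; cleared 0 line(s) (total 0); column heights now [4 5 5 5 6 0], max=6

Answer: ......
......
......
......
......
....#.
.####.
##.#..
####..
##....
.##...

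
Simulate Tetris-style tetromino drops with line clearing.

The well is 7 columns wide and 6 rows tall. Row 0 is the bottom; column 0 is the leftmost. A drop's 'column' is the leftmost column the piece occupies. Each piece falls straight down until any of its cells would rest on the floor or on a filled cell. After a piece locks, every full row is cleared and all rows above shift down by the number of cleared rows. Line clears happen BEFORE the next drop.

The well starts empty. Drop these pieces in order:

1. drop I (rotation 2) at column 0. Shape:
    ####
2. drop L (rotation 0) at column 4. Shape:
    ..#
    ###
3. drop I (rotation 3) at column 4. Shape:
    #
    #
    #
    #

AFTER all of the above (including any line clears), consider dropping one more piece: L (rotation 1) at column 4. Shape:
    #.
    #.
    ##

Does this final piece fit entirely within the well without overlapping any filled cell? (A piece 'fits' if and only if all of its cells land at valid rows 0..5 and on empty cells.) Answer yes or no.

Drop 1: I rot2 at col 0 lands with bottom-row=0; cleared 0 line(s) (total 0); column heights now [1 1 1 1 0 0 0], max=1
Drop 2: L rot0 at col 4 lands with bottom-row=0; cleared 1 line(s) (total 1); column heights now [0 0 0 0 0 0 1], max=1
Drop 3: I rot3 at col 4 lands with bottom-row=0; cleared 0 line(s) (total 1); column heights now [0 0 0 0 4 0 1], max=4
Test piece L rot1 at col 4 (width 2): heights before test = [0 0 0 0 4 0 1]; fits = False

Answer: no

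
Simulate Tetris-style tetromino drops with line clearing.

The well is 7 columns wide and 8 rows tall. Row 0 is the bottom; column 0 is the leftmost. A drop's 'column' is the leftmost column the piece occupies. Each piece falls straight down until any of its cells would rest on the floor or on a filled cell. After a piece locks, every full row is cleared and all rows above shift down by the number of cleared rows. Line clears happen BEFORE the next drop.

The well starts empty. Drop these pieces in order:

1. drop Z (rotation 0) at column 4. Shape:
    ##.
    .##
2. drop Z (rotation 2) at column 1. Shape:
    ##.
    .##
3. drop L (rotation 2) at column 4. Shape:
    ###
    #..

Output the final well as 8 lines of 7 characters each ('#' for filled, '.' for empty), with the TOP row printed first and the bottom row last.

Answer: .......
.......
.......
.......
....###
....#..
.##.##.
..##.##

Derivation:
Drop 1: Z rot0 at col 4 lands with bottom-row=0; cleared 0 line(s) (total 0); column heights now [0 0 0 0 2 2 1], max=2
Drop 2: Z rot2 at col 1 lands with bottom-row=0; cleared 0 line(s) (total 0); column heights now [0 2 2 1 2 2 1], max=2
Drop 3: L rot2 at col 4 lands with bottom-row=2; cleared 0 line(s) (total 0); column heights now [0 2 2 1 4 4 4], max=4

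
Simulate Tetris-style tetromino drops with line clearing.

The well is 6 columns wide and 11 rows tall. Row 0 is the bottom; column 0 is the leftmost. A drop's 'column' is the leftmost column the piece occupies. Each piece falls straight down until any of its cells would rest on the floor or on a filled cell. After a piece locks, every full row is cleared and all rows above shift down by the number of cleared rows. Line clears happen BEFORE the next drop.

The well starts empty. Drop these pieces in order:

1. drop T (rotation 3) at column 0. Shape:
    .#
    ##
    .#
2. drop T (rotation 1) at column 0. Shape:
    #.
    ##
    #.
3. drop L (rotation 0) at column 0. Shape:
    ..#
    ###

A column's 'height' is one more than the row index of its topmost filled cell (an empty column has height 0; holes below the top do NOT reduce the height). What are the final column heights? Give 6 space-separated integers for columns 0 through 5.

Drop 1: T rot3 at col 0 lands with bottom-row=0; cleared 0 line(s) (total 0); column heights now [2 3 0 0 0 0], max=3
Drop 2: T rot1 at col 0 lands with bottom-row=2; cleared 0 line(s) (total 0); column heights now [5 4 0 0 0 0], max=5
Drop 3: L rot0 at col 0 lands with bottom-row=5; cleared 0 line(s) (total 0); column heights now [6 6 7 0 0 0], max=7

Answer: 6 6 7 0 0 0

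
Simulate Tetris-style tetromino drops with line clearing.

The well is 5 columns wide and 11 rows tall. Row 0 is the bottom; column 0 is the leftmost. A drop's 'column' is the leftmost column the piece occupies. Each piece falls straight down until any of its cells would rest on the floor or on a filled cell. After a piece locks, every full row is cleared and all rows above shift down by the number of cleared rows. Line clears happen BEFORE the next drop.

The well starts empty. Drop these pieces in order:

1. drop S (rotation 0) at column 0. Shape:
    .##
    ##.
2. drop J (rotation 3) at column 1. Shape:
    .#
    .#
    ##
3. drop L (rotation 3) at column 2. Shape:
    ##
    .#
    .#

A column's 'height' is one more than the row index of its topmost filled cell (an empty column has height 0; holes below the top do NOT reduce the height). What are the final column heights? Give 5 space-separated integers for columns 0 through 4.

Drop 1: S rot0 at col 0 lands with bottom-row=0; cleared 0 line(s) (total 0); column heights now [1 2 2 0 0], max=2
Drop 2: J rot3 at col 1 lands with bottom-row=2; cleared 0 line(s) (total 0); column heights now [1 3 5 0 0], max=5
Drop 3: L rot3 at col 2 lands with bottom-row=3; cleared 0 line(s) (total 0); column heights now [1 3 6 6 0], max=6

Answer: 1 3 6 6 0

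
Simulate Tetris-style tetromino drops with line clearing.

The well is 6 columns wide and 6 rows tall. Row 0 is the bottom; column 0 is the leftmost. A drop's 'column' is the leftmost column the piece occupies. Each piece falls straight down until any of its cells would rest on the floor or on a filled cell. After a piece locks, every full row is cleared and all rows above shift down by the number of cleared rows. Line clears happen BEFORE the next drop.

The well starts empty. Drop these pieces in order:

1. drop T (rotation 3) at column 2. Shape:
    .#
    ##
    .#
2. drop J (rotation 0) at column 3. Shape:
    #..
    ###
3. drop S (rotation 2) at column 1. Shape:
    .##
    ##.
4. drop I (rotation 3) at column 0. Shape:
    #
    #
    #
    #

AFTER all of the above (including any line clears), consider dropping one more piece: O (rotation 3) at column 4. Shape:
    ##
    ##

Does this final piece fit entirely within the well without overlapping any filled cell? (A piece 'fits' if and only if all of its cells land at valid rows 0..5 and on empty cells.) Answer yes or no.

Answer: yes

Derivation:
Drop 1: T rot3 at col 2 lands with bottom-row=0; cleared 0 line(s) (total 0); column heights now [0 0 2 3 0 0], max=3
Drop 2: J rot0 at col 3 lands with bottom-row=3; cleared 0 line(s) (total 0); column heights now [0 0 2 5 4 4], max=5
Drop 3: S rot2 at col 1 lands with bottom-row=4; cleared 0 line(s) (total 0); column heights now [0 5 6 6 4 4], max=6
Drop 4: I rot3 at col 0 lands with bottom-row=0; cleared 0 line(s) (total 0); column heights now [4 5 6 6 4 4], max=6
Test piece O rot3 at col 4 (width 2): heights before test = [4 5 6 6 4 4]; fits = True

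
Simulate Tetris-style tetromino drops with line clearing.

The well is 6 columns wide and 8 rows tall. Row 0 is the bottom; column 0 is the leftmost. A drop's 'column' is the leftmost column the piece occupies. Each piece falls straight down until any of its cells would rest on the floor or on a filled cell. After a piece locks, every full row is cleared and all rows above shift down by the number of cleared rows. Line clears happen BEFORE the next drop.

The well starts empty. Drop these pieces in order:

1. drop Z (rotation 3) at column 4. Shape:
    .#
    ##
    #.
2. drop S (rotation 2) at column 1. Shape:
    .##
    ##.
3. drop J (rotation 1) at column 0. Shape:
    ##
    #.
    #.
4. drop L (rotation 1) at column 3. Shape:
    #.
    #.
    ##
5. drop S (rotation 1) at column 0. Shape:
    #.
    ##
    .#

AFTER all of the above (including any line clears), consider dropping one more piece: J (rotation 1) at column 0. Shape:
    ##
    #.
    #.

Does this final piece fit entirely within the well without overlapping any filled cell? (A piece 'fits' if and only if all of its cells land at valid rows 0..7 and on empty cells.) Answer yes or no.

Answer: no

Derivation:
Drop 1: Z rot3 at col 4 lands with bottom-row=0; cleared 0 line(s) (total 0); column heights now [0 0 0 0 2 3], max=3
Drop 2: S rot2 at col 1 lands with bottom-row=0; cleared 0 line(s) (total 0); column heights now [0 1 2 2 2 3], max=3
Drop 3: J rot1 at col 0 lands with bottom-row=0; cleared 0 line(s) (total 0); column heights now [3 3 2 2 2 3], max=3
Drop 4: L rot1 at col 3 lands with bottom-row=2; cleared 0 line(s) (total 0); column heights now [3 3 2 5 3 3], max=5
Drop 5: S rot1 at col 0 lands with bottom-row=3; cleared 0 line(s) (total 0); column heights now [6 5 2 5 3 3], max=6
Test piece J rot1 at col 0 (width 2): heights before test = [6 5 2 5 3 3]; fits = False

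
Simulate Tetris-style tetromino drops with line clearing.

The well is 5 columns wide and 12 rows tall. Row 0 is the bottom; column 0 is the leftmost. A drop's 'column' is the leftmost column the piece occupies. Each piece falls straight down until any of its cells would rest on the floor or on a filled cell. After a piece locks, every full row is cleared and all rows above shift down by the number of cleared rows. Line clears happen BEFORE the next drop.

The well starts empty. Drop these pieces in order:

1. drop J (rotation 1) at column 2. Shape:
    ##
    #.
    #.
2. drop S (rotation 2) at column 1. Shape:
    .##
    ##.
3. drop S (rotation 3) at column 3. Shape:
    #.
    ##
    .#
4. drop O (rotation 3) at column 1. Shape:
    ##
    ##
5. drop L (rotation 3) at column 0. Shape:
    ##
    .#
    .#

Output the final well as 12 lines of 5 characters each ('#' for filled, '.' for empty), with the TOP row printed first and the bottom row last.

Answer: .....
.....
##...
.#...
.#...
.###.
.####
..###
.##..
..##.
..#..
..#..

Derivation:
Drop 1: J rot1 at col 2 lands with bottom-row=0; cleared 0 line(s) (total 0); column heights now [0 0 3 3 0], max=3
Drop 2: S rot2 at col 1 lands with bottom-row=3; cleared 0 line(s) (total 0); column heights now [0 4 5 5 0], max=5
Drop 3: S rot3 at col 3 lands with bottom-row=4; cleared 0 line(s) (total 0); column heights now [0 4 5 7 6], max=7
Drop 4: O rot3 at col 1 lands with bottom-row=5; cleared 0 line(s) (total 0); column heights now [0 7 7 7 6], max=7
Drop 5: L rot3 at col 0 lands with bottom-row=7; cleared 0 line(s) (total 0); column heights now [10 10 7 7 6], max=10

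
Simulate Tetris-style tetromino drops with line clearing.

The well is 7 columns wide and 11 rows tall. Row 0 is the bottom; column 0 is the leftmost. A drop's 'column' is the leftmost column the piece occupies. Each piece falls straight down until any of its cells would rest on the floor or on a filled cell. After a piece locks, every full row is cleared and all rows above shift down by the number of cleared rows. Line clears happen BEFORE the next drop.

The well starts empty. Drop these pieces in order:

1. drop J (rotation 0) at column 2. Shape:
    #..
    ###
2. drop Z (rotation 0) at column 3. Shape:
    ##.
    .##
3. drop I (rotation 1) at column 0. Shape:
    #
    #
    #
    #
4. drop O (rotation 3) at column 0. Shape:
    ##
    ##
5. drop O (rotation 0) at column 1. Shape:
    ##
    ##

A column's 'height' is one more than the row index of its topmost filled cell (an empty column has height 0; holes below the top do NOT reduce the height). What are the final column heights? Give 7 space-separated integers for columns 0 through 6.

Drop 1: J rot0 at col 2 lands with bottom-row=0; cleared 0 line(s) (total 0); column heights now [0 0 2 1 1 0 0], max=2
Drop 2: Z rot0 at col 3 lands with bottom-row=1; cleared 0 line(s) (total 0); column heights now [0 0 2 3 3 2 0], max=3
Drop 3: I rot1 at col 0 lands with bottom-row=0; cleared 0 line(s) (total 0); column heights now [4 0 2 3 3 2 0], max=4
Drop 4: O rot3 at col 0 lands with bottom-row=4; cleared 0 line(s) (total 0); column heights now [6 6 2 3 3 2 0], max=6
Drop 5: O rot0 at col 1 lands with bottom-row=6; cleared 0 line(s) (total 0); column heights now [6 8 8 3 3 2 0], max=8

Answer: 6 8 8 3 3 2 0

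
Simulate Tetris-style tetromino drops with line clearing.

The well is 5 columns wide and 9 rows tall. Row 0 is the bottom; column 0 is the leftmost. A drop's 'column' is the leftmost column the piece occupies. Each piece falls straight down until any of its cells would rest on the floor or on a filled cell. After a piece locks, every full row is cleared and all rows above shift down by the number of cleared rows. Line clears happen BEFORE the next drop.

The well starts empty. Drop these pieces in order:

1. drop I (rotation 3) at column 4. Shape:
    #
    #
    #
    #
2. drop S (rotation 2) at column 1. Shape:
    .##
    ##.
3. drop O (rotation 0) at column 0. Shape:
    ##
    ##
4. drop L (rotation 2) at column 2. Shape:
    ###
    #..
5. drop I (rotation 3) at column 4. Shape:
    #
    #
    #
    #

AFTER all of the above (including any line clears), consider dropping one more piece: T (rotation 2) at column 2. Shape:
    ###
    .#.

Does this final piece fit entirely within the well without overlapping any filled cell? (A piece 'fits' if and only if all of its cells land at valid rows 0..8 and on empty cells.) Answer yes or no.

Answer: yes

Derivation:
Drop 1: I rot3 at col 4 lands with bottom-row=0; cleared 0 line(s) (total 0); column heights now [0 0 0 0 4], max=4
Drop 2: S rot2 at col 1 lands with bottom-row=0; cleared 0 line(s) (total 0); column heights now [0 1 2 2 4], max=4
Drop 3: O rot0 at col 0 lands with bottom-row=1; cleared 1 line(s) (total 1); column heights now [2 2 1 0 3], max=3
Drop 4: L rot2 at col 2 lands with bottom-row=2; cleared 0 line(s) (total 1); column heights now [2 2 4 4 4], max=4
Drop 5: I rot3 at col 4 lands with bottom-row=4; cleared 0 line(s) (total 1); column heights now [2 2 4 4 8], max=8
Test piece T rot2 at col 2 (width 3): heights before test = [2 2 4 4 8]; fits = True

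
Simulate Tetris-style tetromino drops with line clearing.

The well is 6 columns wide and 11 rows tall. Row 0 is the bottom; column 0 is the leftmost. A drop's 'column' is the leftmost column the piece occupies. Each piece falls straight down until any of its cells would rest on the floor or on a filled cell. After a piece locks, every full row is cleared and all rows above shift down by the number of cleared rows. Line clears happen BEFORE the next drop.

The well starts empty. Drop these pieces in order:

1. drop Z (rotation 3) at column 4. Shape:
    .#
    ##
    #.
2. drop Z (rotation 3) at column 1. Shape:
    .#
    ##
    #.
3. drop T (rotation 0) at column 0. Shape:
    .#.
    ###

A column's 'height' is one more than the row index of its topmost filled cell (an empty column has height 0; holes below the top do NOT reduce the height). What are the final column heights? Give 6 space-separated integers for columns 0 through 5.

Answer: 4 5 4 0 2 3

Derivation:
Drop 1: Z rot3 at col 4 lands with bottom-row=0; cleared 0 line(s) (total 0); column heights now [0 0 0 0 2 3], max=3
Drop 2: Z rot3 at col 1 lands with bottom-row=0; cleared 0 line(s) (total 0); column heights now [0 2 3 0 2 3], max=3
Drop 3: T rot0 at col 0 lands with bottom-row=3; cleared 0 line(s) (total 0); column heights now [4 5 4 0 2 3], max=5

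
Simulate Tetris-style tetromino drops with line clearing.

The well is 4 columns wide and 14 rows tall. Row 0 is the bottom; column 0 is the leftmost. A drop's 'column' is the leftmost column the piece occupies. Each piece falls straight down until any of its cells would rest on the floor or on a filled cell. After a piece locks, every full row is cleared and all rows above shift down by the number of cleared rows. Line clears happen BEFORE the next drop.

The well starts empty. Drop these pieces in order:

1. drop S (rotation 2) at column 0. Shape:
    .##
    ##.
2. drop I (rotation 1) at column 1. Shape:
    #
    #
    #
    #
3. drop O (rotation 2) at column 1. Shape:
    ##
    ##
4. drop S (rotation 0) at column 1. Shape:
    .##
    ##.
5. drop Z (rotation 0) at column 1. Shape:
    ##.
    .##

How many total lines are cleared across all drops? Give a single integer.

Drop 1: S rot2 at col 0 lands with bottom-row=0; cleared 0 line(s) (total 0); column heights now [1 2 2 0], max=2
Drop 2: I rot1 at col 1 lands with bottom-row=2; cleared 0 line(s) (total 0); column heights now [1 6 2 0], max=6
Drop 3: O rot2 at col 1 lands with bottom-row=6; cleared 0 line(s) (total 0); column heights now [1 8 8 0], max=8
Drop 4: S rot0 at col 1 lands with bottom-row=8; cleared 0 line(s) (total 0); column heights now [1 9 10 10], max=10
Drop 5: Z rot0 at col 1 lands with bottom-row=10; cleared 0 line(s) (total 0); column heights now [1 12 12 11], max=12

Answer: 0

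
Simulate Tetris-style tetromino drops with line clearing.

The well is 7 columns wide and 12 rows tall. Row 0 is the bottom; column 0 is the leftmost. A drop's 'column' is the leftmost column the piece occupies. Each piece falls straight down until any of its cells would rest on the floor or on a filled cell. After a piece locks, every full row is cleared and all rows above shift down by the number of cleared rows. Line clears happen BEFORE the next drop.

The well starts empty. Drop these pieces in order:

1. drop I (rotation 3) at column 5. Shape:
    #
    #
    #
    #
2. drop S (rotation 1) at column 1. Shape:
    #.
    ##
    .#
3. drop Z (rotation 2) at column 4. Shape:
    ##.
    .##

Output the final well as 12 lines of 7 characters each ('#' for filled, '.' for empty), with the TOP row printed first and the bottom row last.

Answer: .......
.......
.......
.......
.......
.......
....##.
.....##
.....#.
.#...#.
.##..#.
..#..#.

Derivation:
Drop 1: I rot3 at col 5 lands with bottom-row=0; cleared 0 line(s) (total 0); column heights now [0 0 0 0 0 4 0], max=4
Drop 2: S rot1 at col 1 lands with bottom-row=0; cleared 0 line(s) (total 0); column heights now [0 3 2 0 0 4 0], max=4
Drop 3: Z rot2 at col 4 lands with bottom-row=4; cleared 0 line(s) (total 0); column heights now [0 3 2 0 6 6 5], max=6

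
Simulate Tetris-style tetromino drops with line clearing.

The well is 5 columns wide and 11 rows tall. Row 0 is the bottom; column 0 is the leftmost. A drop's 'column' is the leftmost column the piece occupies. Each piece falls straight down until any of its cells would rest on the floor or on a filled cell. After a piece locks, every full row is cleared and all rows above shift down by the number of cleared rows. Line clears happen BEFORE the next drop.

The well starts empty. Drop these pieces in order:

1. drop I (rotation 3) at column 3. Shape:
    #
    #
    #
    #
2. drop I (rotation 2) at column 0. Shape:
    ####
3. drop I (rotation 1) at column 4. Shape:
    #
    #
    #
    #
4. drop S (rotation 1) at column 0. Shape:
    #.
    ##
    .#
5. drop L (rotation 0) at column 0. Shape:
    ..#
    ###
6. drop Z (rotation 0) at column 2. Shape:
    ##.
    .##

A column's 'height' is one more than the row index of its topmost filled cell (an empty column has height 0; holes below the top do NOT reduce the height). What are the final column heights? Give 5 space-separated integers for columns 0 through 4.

Drop 1: I rot3 at col 3 lands with bottom-row=0; cleared 0 line(s) (total 0); column heights now [0 0 0 4 0], max=4
Drop 2: I rot2 at col 0 lands with bottom-row=4; cleared 0 line(s) (total 0); column heights now [5 5 5 5 0], max=5
Drop 3: I rot1 at col 4 lands with bottom-row=0; cleared 0 line(s) (total 0); column heights now [5 5 5 5 4], max=5
Drop 4: S rot1 at col 0 lands with bottom-row=5; cleared 0 line(s) (total 0); column heights now [8 7 5 5 4], max=8
Drop 5: L rot0 at col 0 lands with bottom-row=8; cleared 0 line(s) (total 0); column heights now [9 9 10 5 4], max=10
Drop 6: Z rot0 at col 2 lands with bottom-row=9; cleared 0 line(s) (total 0); column heights now [9 9 11 11 10], max=11

Answer: 9 9 11 11 10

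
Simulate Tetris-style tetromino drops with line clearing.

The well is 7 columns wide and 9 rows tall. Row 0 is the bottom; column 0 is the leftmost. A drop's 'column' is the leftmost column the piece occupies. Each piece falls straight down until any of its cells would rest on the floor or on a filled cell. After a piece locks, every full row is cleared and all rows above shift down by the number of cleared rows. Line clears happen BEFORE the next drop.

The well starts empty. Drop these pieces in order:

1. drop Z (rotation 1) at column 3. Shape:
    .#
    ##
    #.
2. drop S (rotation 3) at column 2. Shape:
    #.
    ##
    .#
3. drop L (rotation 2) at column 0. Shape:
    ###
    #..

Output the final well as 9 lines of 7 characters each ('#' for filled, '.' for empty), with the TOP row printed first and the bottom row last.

Drop 1: Z rot1 at col 3 lands with bottom-row=0; cleared 0 line(s) (total 0); column heights now [0 0 0 2 3 0 0], max=3
Drop 2: S rot3 at col 2 lands with bottom-row=2; cleared 0 line(s) (total 0); column heights now [0 0 5 4 3 0 0], max=5
Drop 3: L rot2 at col 0 lands with bottom-row=4; cleared 0 line(s) (total 0); column heights now [6 6 6 4 3 0 0], max=6

Answer: .......
.......
.......
###....
#.#....
..##...
...##..
...##..
...#...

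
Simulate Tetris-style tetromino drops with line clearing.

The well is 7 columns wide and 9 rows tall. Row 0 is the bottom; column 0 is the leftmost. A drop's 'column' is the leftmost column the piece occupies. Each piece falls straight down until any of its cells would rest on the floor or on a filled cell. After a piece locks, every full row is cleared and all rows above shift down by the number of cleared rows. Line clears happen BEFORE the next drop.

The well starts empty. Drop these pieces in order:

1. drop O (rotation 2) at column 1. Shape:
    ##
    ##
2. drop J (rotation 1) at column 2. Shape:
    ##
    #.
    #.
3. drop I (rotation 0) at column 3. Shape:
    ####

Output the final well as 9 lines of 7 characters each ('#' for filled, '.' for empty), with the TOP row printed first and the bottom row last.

Drop 1: O rot2 at col 1 lands with bottom-row=0; cleared 0 line(s) (total 0); column heights now [0 2 2 0 0 0 0], max=2
Drop 2: J rot1 at col 2 lands with bottom-row=2; cleared 0 line(s) (total 0); column heights now [0 2 5 5 0 0 0], max=5
Drop 3: I rot0 at col 3 lands with bottom-row=5; cleared 0 line(s) (total 0); column heights now [0 2 5 6 6 6 6], max=6

Answer: .......
.......
.......
...####
..##...
..#....
..#....
.##....
.##....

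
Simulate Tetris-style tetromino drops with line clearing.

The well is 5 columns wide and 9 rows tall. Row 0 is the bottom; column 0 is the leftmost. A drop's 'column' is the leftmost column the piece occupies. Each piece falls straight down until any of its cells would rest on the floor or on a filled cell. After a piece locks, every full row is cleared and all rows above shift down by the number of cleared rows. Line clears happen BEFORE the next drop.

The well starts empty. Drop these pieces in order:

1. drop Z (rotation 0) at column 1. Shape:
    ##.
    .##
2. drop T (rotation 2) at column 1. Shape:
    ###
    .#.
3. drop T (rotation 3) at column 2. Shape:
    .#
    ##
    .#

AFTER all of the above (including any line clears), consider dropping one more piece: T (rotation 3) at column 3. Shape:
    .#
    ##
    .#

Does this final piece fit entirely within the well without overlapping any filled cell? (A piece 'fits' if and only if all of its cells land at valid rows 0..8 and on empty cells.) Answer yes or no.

Drop 1: Z rot0 at col 1 lands with bottom-row=0; cleared 0 line(s) (total 0); column heights now [0 2 2 1 0], max=2
Drop 2: T rot2 at col 1 lands with bottom-row=2; cleared 0 line(s) (total 0); column heights now [0 4 4 4 0], max=4
Drop 3: T rot3 at col 2 lands with bottom-row=4; cleared 0 line(s) (total 0); column heights now [0 4 6 7 0], max=7
Test piece T rot3 at col 3 (width 2): heights before test = [0 4 6 7 0]; fits = True

Answer: yes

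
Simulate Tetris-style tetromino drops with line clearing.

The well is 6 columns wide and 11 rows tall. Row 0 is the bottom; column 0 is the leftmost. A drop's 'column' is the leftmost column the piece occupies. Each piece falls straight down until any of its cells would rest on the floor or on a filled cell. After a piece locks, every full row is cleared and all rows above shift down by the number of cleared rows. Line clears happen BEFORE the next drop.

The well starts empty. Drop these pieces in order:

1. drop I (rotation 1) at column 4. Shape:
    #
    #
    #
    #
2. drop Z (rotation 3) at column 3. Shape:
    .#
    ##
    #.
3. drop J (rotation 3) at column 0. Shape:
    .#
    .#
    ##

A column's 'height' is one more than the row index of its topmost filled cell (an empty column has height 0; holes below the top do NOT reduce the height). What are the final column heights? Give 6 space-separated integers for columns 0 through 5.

Drop 1: I rot1 at col 4 lands with bottom-row=0; cleared 0 line(s) (total 0); column heights now [0 0 0 0 4 0], max=4
Drop 2: Z rot3 at col 3 lands with bottom-row=3; cleared 0 line(s) (total 0); column heights now [0 0 0 5 6 0], max=6
Drop 3: J rot3 at col 0 lands with bottom-row=0; cleared 0 line(s) (total 0); column heights now [1 3 0 5 6 0], max=6

Answer: 1 3 0 5 6 0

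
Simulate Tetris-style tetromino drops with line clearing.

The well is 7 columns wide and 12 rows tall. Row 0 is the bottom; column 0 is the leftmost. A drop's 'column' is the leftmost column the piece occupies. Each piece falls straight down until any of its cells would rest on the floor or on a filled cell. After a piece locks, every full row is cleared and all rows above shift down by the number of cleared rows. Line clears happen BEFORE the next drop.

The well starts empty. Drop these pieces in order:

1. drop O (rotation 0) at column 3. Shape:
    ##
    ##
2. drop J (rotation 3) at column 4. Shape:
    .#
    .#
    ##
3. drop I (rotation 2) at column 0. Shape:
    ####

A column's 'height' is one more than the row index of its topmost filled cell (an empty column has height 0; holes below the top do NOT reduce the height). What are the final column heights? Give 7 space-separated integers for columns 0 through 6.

Drop 1: O rot0 at col 3 lands with bottom-row=0; cleared 0 line(s) (total 0); column heights now [0 0 0 2 2 0 0], max=2
Drop 2: J rot3 at col 4 lands with bottom-row=2; cleared 0 line(s) (total 0); column heights now [0 0 0 2 3 5 0], max=5
Drop 3: I rot2 at col 0 lands with bottom-row=2; cleared 0 line(s) (total 0); column heights now [3 3 3 3 3 5 0], max=5

Answer: 3 3 3 3 3 5 0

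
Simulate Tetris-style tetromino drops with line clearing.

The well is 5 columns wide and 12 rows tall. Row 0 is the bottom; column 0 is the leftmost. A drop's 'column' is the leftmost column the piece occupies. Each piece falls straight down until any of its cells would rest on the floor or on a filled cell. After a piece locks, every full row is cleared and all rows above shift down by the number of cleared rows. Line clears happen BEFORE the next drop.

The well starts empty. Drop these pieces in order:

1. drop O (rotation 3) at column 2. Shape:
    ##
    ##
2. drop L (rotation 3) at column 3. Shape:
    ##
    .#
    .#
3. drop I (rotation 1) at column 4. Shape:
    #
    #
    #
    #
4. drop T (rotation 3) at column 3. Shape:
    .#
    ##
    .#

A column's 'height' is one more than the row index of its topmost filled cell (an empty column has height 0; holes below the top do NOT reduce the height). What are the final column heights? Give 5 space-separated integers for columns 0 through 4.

Answer: 0 0 2 9 10

Derivation:
Drop 1: O rot3 at col 2 lands with bottom-row=0; cleared 0 line(s) (total 0); column heights now [0 0 2 2 0], max=2
Drop 2: L rot3 at col 3 lands with bottom-row=0; cleared 0 line(s) (total 0); column heights now [0 0 2 3 3], max=3
Drop 3: I rot1 at col 4 lands with bottom-row=3; cleared 0 line(s) (total 0); column heights now [0 0 2 3 7], max=7
Drop 4: T rot3 at col 3 lands with bottom-row=7; cleared 0 line(s) (total 0); column heights now [0 0 2 9 10], max=10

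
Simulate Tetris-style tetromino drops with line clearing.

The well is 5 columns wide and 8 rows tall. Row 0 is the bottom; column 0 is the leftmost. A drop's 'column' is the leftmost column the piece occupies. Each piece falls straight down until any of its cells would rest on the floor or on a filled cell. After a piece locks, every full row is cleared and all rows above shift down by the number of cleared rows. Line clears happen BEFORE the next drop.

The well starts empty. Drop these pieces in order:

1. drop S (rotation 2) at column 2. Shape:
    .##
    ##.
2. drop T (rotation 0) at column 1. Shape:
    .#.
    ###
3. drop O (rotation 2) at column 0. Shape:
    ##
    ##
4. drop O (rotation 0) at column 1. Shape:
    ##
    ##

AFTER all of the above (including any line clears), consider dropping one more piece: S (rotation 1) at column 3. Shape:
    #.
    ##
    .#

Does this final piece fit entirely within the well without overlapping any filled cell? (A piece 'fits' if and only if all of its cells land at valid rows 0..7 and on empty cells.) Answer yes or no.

Drop 1: S rot2 at col 2 lands with bottom-row=0; cleared 0 line(s) (total 0); column heights now [0 0 1 2 2], max=2
Drop 2: T rot0 at col 1 lands with bottom-row=2; cleared 0 line(s) (total 0); column heights now [0 3 4 3 2], max=4
Drop 3: O rot2 at col 0 lands with bottom-row=3; cleared 0 line(s) (total 0); column heights now [5 5 4 3 2], max=5
Drop 4: O rot0 at col 1 lands with bottom-row=5; cleared 0 line(s) (total 0); column heights now [5 7 7 3 2], max=7
Test piece S rot1 at col 3 (width 2): heights before test = [5 7 7 3 2]; fits = True

Answer: yes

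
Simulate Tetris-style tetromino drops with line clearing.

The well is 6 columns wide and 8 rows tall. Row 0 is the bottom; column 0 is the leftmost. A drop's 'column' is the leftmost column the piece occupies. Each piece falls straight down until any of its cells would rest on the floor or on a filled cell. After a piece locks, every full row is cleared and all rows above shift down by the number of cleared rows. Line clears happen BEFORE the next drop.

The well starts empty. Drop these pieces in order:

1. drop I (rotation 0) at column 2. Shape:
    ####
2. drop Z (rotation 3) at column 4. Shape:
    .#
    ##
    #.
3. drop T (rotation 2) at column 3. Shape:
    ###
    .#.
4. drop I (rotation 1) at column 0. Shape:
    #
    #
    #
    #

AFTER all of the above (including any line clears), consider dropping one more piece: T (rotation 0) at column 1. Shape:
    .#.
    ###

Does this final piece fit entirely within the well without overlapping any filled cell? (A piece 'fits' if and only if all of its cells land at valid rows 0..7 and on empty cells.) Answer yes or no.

Drop 1: I rot0 at col 2 lands with bottom-row=0; cleared 0 line(s) (total 0); column heights now [0 0 1 1 1 1], max=1
Drop 2: Z rot3 at col 4 lands with bottom-row=1; cleared 0 line(s) (total 0); column heights now [0 0 1 1 3 4], max=4
Drop 3: T rot2 at col 3 lands with bottom-row=3; cleared 0 line(s) (total 0); column heights now [0 0 1 5 5 5], max=5
Drop 4: I rot1 at col 0 lands with bottom-row=0; cleared 0 line(s) (total 0); column heights now [4 0 1 5 5 5], max=5
Test piece T rot0 at col 1 (width 3): heights before test = [4 0 1 5 5 5]; fits = True

Answer: yes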